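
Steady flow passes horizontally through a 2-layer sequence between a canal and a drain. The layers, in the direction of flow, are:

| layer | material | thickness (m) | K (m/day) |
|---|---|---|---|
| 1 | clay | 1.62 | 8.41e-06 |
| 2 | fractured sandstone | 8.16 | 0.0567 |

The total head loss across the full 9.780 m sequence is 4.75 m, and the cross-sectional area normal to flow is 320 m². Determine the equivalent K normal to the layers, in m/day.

5.07e-05

Flow is perpendicular to layering, so the layers act in series and the equivalent K is the thickness-weighted harmonic mean.
Total thickness L = 1.62 + 8.16 = 9.780 m.
Σ(b_i/K_i) = 1.62/8.41e-06 + 8.16/0.0567 = 1.928e+05 d.
K_eq = L / Σ(b_i/K_i) = 9.780 / 1.928e+05 = 5.073e-05 m/day.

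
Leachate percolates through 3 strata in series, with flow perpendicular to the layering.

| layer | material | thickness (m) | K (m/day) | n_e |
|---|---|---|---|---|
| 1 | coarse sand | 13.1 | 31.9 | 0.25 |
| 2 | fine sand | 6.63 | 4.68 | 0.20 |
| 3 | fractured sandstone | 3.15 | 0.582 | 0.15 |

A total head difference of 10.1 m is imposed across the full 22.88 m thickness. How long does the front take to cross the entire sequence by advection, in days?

With flow normal to the layers, continuity requires the same specific discharge q through every layer.
Σ(b_i/K_i) = 13.1/31.9 + 6.63/4.68 + 3.15/0.582 = 7.240 d.
q = Δh / Σ(b_i/K_i) = 10.1 / 7.240 = 1.395 m/day.
In each layer the seepage velocity is v_i = q/n_i, so the layer transit time is t_i = b_i·n_i / q:
  layer 1 (coarse sand): t_1 = 13.1 × 0.25 / 1.395 = 2.348 d
  layer 2 (fine sand): t_2 = 6.63 × 0.20 / 1.395 = 0.9505 d
  layer 3 (fractured sandstone): t_3 = 3.15 × 0.15 / 1.395 = 0.3387 d
Total t = Σ t_i = 3.637 days.

3.64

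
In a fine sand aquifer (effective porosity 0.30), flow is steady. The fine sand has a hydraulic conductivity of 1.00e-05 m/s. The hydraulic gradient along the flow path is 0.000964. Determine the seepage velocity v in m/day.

Convert K: 1.00e-05 m/s × 86400 = 0.8640 m/day.
Hydraulic gradient i = 0.000964.
Darcy flux q = K · i = 0.8640 × 0.0009640 = 0.0008329 m/day.
Seepage velocity v = q / n_e = 0.0008329 / 0.30 = 0.002776 m/day.

0.00278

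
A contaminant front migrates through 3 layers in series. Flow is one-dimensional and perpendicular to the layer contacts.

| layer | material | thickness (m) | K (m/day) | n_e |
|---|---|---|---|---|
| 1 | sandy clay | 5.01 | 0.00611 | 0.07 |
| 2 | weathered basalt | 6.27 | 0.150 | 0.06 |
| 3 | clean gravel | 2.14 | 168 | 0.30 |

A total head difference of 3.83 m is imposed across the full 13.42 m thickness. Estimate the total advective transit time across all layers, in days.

308

With flow normal to the layers, continuity requires the same specific discharge q through every layer.
Σ(b_i/K_i) = 5.01/0.00611 + 6.27/0.150 + 2.14/168 = 861.8 d.
q = Δh / Σ(b_i/K_i) = 3.83 / 861.8 = 0.004444 m/day.
In each layer the seepage velocity is v_i = q/n_i, so the layer transit time is t_i = b_i·n_i / q:
  layer 1 (sandy clay): t_1 = 5.01 × 0.07 / 0.004444 = 78.91 d
  layer 2 (weathered basalt): t_2 = 6.27 × 0.06 / 0.004444 = 84.65 d
  layer 3 (clean gravel): t_3 = 2.14 × 0.30 / 0.004444 = 144.5 d
Total t = Σ t_i = 308.0 days.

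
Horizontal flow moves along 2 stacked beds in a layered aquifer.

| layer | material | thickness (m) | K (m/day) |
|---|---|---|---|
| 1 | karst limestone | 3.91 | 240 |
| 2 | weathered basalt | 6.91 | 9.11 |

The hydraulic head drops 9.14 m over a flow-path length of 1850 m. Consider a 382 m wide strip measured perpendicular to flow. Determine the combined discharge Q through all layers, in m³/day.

Flow is parallel to layering, so each bed carries its own Darcy discharge and the transmissivities add.
Σ(K_i·b_i) = 240×3.91 + 9.11×6.91 = 1001 m²/day.
Hydraulic gradient i = Δh / L = 9.14 / 1850 = 0.004941.
Q = Σ(K_i·b_i) · W · i = 1001 × 382 × 0.004941 = 1890 m³/day.

1890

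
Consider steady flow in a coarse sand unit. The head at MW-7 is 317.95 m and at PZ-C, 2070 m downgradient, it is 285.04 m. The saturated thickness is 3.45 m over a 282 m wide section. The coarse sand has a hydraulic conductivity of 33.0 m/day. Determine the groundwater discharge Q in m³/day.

Cross-sectional area A = 282 × 3.45 = 972.9 m².
Hydraulic gradient i = (317.95 − 285.04) / 2070 = 32.91 / 2070 = 0.01590.
Darcy's law: Q = K · A · i = 33.00 × 972.9 × 0.01590 = 510.4 m³/day.

510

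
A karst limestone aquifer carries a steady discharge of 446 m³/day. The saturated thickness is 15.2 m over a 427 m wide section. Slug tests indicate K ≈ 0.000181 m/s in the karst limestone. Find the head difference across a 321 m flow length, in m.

Convert K: 0.000181 m/s × 86400 = 15.64 m/day.
Cross-sectional area A = 427 × 15.2 = 6490 m².
From Q = K·A·i, i = Q / (K·A) = 446 / (15.64 × 6490) = 0.004394.
Head loss Δh = i · L = 0.004394 × 321 = 1.411 m.

1.41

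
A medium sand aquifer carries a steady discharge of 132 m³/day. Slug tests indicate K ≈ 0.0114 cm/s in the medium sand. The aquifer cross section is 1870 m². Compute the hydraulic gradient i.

0.00717

Convert K: 0.0114 cm/s × 864 = 9.850 m/day.
From Q = K·A·i, i = Q / (K·A) = 132 / (9.850 × 1870) = 0.007167.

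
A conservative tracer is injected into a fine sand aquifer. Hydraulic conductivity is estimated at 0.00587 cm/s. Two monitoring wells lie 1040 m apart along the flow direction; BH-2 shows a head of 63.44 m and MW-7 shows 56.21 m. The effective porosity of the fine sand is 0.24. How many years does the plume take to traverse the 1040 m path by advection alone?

Convert K: 0.00587 cm/s × 864 = 5.072 m/day.
Hydraulic gradient i = (63.44 − 56.21) / 1040 = 7.23 / 1040 = 0.006952.
Darcy flux q = K · i = 5.072 × 0.006952 = 0.03526 m/day.
Seepage velocity v = q / n_e = 0.03526 / 0.24 = 0.1469 m/day.
Travel time t = L / v = 1040 / 0.1469 = 7079 days = 19.38 years.

19.4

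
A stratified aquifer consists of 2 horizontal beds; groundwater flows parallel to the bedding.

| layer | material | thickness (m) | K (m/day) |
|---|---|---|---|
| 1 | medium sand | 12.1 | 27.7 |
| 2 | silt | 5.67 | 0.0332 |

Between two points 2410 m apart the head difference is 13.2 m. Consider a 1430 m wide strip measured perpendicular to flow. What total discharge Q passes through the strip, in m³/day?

Flow is parallel to layering, so each bed carries its own Darcy discharge and the transmissivities add.
Σ(K_i·b_i) = 27.7×12.1 + 0.0332×5.67 = 335.4 m²/day.
Hydraulic gradient i = Δh / L = 13.2 / 2410 = 0.005477.
Q = Σ(K_i·b_i) · W · i = 335.4 × 1430 × 0.005477 = 2627 m³/day.

2630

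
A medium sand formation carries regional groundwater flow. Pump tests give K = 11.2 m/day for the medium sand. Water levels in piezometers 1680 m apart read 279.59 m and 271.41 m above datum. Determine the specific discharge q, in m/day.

0.0545

Hydraulic gradient i = (279.59 − 271.41) / 1680 = 8.18 / 1680 = 0.004869.
Specific discharge q = K · i = 11.20 × 0.004869 = 0.05453 m/day.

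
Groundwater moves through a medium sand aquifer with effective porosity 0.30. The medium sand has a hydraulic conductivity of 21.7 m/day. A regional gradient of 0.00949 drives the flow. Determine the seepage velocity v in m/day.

Hydraulic gradient i = 0.00949.
Darcy flux q = K · i = 21.70 × 0.009490 = 0.2059 m/day.
Seepage velocity v = q / n_e = 0.2059 / 0.30 = 0.6864 m/day.

0.686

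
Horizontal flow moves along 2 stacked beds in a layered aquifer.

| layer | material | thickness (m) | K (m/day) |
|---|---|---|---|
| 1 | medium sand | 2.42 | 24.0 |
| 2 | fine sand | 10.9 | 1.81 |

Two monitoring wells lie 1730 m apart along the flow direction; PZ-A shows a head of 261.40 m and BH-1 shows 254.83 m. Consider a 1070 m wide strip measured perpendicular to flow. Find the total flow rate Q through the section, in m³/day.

316

Flow is parallel to layering, so each bed carries its own Darcy discharge and the transmissivities add.
Σ(K_i·b_i) = 24.0×2.42 + 1.81×10.9 = 77.81 m²/day.
Hydraulic gradient i = (261.40 − 254.83) / 1730 = 6.57 / 1730 = 0.003798.
Q = Σ(K_i·b_i) · W · i = 77.81 × 1070 × 0.003798 = 316.2 m³/day.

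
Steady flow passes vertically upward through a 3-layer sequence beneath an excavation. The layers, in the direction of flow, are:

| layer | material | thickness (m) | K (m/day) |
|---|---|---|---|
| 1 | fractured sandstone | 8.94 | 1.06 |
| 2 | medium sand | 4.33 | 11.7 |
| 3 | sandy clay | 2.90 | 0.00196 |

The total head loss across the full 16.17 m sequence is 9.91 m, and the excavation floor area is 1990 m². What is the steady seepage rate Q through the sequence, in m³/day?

13.2

Flow is perpendicular to layering, so the layers act in series and the equivalent K is the thickness-weighted harmonic mean.
Total thickness L = 8.94 + 4.33 + 2.90 = 16.17 m.
Σ(b_i/K_i) = 8.94/1.06 + 4.33/11.7 + 2.90/0.00196 = 1488 d.
K_eq = L / Σ(b_i/K_i) = 16.17 / 1488 = 0.01086 m/day.
Q = K_eq · A · (Δh/L) = 0.01086 × 1990 × (9.91/16.17) = 13.25 m³/day.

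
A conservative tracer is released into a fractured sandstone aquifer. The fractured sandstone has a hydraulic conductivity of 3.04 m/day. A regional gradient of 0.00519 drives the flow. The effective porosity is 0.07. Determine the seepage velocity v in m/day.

Hydraulic gradient i = 0.00519.
Darcy flux q = K · i = 3.040 × 0.005190 = 0.01578 m/day.
Seepage velocity v = q / n_e = 0.01578 / 0.07 = 0.2254 m/day.

0.225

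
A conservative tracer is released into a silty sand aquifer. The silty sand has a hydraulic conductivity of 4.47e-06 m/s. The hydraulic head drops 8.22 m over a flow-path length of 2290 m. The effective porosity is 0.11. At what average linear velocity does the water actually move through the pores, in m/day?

Convert K: 4.47e-06 m/s × 86400 = 0.3862 m/day.
Hydraulic gradient i = Δh / L = 8.22 / 2290 = 0.003590.
Darcy flux q = K · i = 0.3862 × 0.003590 = 0.001386 m/day.
Seepage velocity v = q / n_e = 0.001386 / 0.11 = 0.01260 m/day.

0.0126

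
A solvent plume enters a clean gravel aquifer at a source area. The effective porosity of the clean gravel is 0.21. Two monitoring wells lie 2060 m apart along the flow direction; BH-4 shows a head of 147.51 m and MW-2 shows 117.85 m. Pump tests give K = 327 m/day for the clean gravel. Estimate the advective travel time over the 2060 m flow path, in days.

Hydraulic gradient i = (147.51 − 117.85) / 2060 = 29.66 / 2060 = 0.01440.
Darcy flux q = K · i = 327.0 × 0.01440 = 4.708 m/day.
Seepage velocity v = q / n_e = 4.708 / 0.21 = 22.42 m/day.
Travel time t = L / v = 2060 / 22.42 = 91.88 days.

91.9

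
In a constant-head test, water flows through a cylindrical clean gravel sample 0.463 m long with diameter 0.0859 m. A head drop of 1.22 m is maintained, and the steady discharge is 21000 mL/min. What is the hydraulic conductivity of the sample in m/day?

Cross-sectional area A = π·(d/2)² = π × (0.0859/2)² = 0.005795 m².
Convert discharge: 21000 mL/min = 0.0003500 m³/s.
Darcy's law rearranged: K = Q·L / (A·Δh) = 0.0003500 × 0.463 / (0.005795 × 1.22) = 0.02292 m/s = 1980 m/day.

1980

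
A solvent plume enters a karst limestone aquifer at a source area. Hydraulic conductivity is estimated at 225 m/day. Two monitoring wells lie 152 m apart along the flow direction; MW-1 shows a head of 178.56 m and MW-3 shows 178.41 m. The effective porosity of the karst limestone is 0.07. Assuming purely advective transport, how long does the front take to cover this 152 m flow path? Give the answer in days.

47.9

Hydraulic gradient i = (178.56 − 178.41) / 152 = 0.15 / 152 = 0.0009868.
Darcy flux q = K · i = 225.0 × 0.0009868 = 0.2220 m/day.
Seepage velocity v = q / n_e = 0.2220 / 0.07 = 3.172 m/day.
Travel time t = L / v = 152 / 3.172 = 47.92 days.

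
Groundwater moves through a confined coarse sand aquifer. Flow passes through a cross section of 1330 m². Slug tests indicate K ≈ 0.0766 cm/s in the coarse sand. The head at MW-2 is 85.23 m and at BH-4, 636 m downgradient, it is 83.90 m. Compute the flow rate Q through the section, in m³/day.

184

Convert K: 0.0766 cm/s × 864 = 66.18 m/day.
Hydraulic gradient i = (85.23 − 83.90) / 636 = 1.33 / 636 = 0.002091.
Darcy's law: Q = K · A · i = 66.18 × 1330 × 0.002091 = 184.1 m³/day.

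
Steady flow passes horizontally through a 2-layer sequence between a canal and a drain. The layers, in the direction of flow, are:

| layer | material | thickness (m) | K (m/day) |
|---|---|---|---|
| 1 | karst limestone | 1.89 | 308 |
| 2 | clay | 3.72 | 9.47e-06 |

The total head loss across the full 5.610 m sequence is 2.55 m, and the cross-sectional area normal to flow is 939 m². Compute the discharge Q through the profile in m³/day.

0.00610

Flow is perpendicular to layering, so the layers act in series and the equivalent K is the thickness-weighted harmonic mean.
Total thickness L = 1.89 + 3.72 = 5.610 m.
Σ(b_i/K_i) = 1.89/308 + 3.72/9.47e-06 = 3.928e+05 d.
K_eq = L / Σ(b_i/K_i) = 5.610 / 3.928e+05 = 1.428e-05 m/day.
Q = K_eq · A · (Δh/L) = 1.428e-05 × 939 × (2.55/5.610) = 0.006096 m³/day.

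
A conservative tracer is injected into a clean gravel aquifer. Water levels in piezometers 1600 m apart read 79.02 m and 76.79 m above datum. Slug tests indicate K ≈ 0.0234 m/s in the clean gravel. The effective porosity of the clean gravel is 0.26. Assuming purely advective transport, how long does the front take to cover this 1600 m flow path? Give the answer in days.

Convert K: 0.0234 m/s × 86400 = 2022 m/day.
Hydraulic gradient i = (79.02 − 76.79) / 1600 = 2.23 / 1600 = 0.001394.
Darcy flux q = K · i = 2022 × 0.001394 = 2.818 m/day.
Seepage velocity v = q / n_e = 2.818 / 0.26 = 10.84 m/day.
Travel time t = L / v = 1600 / 10.84 = 147.6 days.

148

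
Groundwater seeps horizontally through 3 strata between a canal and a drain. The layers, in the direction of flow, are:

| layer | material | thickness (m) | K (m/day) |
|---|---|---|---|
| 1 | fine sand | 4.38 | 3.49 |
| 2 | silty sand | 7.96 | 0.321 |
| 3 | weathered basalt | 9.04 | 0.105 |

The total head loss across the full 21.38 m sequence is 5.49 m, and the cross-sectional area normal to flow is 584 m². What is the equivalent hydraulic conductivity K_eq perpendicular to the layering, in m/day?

Flow is perpendicular to layering, so the layers act in series and the equivalent K is the thickness-weighted harmonic mean.
Total thickness L = 4.38 + 7.96 + 9.04 = 21.38 m.
Σ(b_i/K_i) = 4.38/3.49 + 7.96/0.321 + 9.04/0.105 = 112.1 d.
K_eq = L / Σ(b_i/K_i) = 21.38 / 112.1 = 0.1906 m/day.

0.191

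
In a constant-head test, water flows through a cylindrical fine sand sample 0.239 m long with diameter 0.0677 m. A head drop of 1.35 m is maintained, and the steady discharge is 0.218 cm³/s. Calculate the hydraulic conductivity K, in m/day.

0.926

Cross-sectional area A = π·(d/2)² = π × (0.0677/2)² = 0.003600 m².
Convert discharge: 0.218 cm³/s = 2.180e-07 m³/s.
Darcy's law rearranged: K = Q·L / (A·Δh) = 2.180e-07 × 0.239 / (0.003600 × 1.35) = 1.072e-05 m/s = 0.9263 m/day.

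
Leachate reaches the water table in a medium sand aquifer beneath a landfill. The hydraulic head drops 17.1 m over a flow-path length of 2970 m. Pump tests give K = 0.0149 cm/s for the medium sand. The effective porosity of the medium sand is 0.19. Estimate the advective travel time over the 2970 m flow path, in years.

20.8

Convert K: 0.0149 cm/s × 864 = 12.87 m/day.
Hydraulic gradient i = Δh / L = 17.1 / 2970 = 0.005758.
Darcy flux q = K · i = 12.87 × 0.005758 = 0.07412 m/day.
Seepage velocity v = q / n_e = 0.07412 / 0.19 = 0.3901 m/day.
Travel time t = L / v = 2970 / 0.3901 = 7613 days = 20.84 years.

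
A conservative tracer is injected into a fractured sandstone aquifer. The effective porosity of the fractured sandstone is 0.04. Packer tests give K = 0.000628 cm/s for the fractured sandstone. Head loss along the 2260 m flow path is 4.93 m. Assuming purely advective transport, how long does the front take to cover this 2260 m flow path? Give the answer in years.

Convert K: 0.000628 cm/s × 864 = 0.5426 m/day.
Hydraulic gradient i = Δh / L = 4.93 / 2260 = 0.002181.
Darcy flux q = K · i = 0.5426 × 0.002181 = 0.001184 m/day.
Seepage velocity v = q / n_e = 0.001184 / 0.04 = 0.02959 m/day.
Travel time t = L / v = 2260 / 0.02959 = 76376 days = 209.1 years.

209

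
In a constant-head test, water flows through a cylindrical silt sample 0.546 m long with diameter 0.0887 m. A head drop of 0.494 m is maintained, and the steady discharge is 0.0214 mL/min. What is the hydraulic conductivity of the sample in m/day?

0.00551

Cross-sectional area A = π·(d/2)² = π × (0.0887/2)² = 0.006179 m².
Convert discharge: 0.0214 mL/min = 3.567e-10 m³/s.
Darcy's law rearranged: K = Q·L / (A·Δh) = 3.567e-10 × 0.546 / (0.006179 × 0.494) = 6.380e-08 m/s = 0.005512 m/day.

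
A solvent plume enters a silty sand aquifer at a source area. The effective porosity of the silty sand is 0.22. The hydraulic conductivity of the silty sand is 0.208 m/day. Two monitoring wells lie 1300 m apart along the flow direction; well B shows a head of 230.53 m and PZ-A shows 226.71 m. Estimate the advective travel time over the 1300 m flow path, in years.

Hydraulic gradient i = (230.53 − 226.71) / 1300 = 3.82 / 1300 = 0.002938.
Darcy flux q = K · i = 0.2080 × 0.002938 = 0.0006112 m/day.
Seepage velocity v = q / n_e = 0.0006112 / 0.22 = 0.002778 m/day.
Travel time t = L / v = 1300 / 0.002778 = 4.679e+05 days = 1281 years.

1280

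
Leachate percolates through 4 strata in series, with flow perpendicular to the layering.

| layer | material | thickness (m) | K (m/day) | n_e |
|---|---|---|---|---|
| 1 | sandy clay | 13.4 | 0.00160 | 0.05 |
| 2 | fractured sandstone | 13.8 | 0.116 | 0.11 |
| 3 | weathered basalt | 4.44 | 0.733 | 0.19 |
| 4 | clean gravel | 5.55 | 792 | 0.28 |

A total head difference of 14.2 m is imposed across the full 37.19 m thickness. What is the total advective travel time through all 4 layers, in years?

With flow normal to the layers, continuity requires the same specific discharge q through every layer.
Σ(b_i/K_i) = 13.4/0.00160 + 13.8/0.116 + 4.44/0.733 + 5.55/792 = 8500 d.
q = Δh / Σ(b_i/K_i) = 14.2 / 8500 = 0.001671 m/day.
In each layer the seepage velocity is v_i = q/n_i, so the layer transit time is t_i = b_i·n_i / q:
  layer 1 (sandy clay): t_1 = 13.4 × 0.05 / 0.001671 = 401.1 d
  layer 2 (fractured sandstone): t_2 = 13.8 × 0.11 / 0.001671 = 908.7 d
  layer 3 (weathered basalt): t_3 = 4.44 × 0.19 / 0.001671 = 505.0 d
  layer 4 (clean gravel): t_4 = 5.55 × 0.28 / 0.001671 = 930.2 d
Total t = Σ t_i = 2745 days = 7.515 years.

7.52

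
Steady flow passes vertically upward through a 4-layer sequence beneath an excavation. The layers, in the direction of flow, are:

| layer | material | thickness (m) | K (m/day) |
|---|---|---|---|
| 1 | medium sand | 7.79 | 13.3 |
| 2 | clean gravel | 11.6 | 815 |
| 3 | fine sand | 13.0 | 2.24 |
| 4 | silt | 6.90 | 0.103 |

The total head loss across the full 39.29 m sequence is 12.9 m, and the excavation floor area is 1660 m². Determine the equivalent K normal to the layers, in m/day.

Flow is perpendicular to layering, so the layers act in series and the equivalent K is the thickness-weighted harmonic mean.
Total thickness L = 7.79 + 11.6 + 13.0 + 6.90 = 39.29 m.
Σ(b_i/K_i) = 7.79/13.3 + 11.6/815 + 13.0/2.24 + 6.90/0.103 = 73.39 d.
K_eq = L / Σ(b_i/K_i) = 39.29 / 73.39 = 0.5353 m/day.

0.535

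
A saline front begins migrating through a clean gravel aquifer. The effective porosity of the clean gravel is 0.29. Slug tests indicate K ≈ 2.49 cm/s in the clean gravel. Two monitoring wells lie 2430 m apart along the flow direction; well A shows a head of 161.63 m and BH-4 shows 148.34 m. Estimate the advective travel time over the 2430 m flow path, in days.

Convert K: 2.49 cm/s × 864 = 2151 m/day.
Hydraulic gradient i = (161.63 − 148.34) / 2430 = 13.29 / 2430 = 0.005469.
Darcy flux q = K · i = 2151 × 0.005469 = 11.77 m/day.
Seepage velocity v = q / n_e = 11.77 / 0.29 = 40.57 m/day.
Travel time t = L / v = 2430 / 40.57 = 59.89 days.

59.9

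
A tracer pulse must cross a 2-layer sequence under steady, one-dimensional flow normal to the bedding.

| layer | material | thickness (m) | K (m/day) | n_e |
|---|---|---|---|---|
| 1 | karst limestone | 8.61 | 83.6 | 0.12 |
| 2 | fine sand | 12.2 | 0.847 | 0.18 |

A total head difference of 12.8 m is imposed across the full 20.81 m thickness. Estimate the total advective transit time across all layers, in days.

With flow normal to the layers, continuity requires the same specific discharge q through every layer.
Σ(b_i/K_i) = 8.61/83.6 + 12.2/0.847 = 14.51 d.
q = Δh / Σ(b_i/K_i) = 12.8 / 14.51 = 0.8823 m/day.
In each layer the seepage velocity is v_i = q/n_i, so the layer transit time is t_i = b_i·n_i / q:
  layer 1 (karst limestone): t_1 = 8.61 × 0.12 / 0.8823 = 1.171 d
  layer 2 (fine sand): t_2 = 12.2 × 0.18 / 0.8823 = 2.489 d
Total t = Σ t_i = 3.660 days.

3.66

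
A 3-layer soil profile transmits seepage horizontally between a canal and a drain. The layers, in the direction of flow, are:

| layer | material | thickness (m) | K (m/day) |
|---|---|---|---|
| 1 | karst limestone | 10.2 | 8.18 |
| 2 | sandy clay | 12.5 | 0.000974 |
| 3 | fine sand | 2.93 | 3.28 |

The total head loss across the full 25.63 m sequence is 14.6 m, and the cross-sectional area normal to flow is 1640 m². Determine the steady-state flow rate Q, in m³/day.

Flow is perpendicular to layering, so the layers act in series and the equivalent K is the thickness-weighted harmonic mean.
Total thickness L = 10.2 + 12.5 + 2.93 = 25.63 m.
Σ(b_i/K_i) = 10.2/8.18 + 12.5/0.000974 + 2.93/3.28 = 12836 d.
K_eq = L / Σ(b_i/K_i) = 25.63 / 12836 = 0.001997 m/day.
Q = K_eq · A · (Δh/L) = 0.001997 × 1640 × (14.6/25.63) = 1.865 m³/day.

1.87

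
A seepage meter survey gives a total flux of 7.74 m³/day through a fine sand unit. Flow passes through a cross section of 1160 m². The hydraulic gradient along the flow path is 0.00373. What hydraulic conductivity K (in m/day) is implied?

1.79

Hydraulic gradient i = 0.00373.
From Q = K·A·i, K = Q / (A·i) = 7.74 / (1160 × 0.003730) = 1.789 m/day.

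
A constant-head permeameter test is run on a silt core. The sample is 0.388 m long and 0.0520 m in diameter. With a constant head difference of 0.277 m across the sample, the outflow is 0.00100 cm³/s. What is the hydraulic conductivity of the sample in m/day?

0.0570

Cross-sectional area A = π·(d/2)² = π × (0.0520/2)² = 0.002124 m².
Convert discharge: 0.00100 cm³/s = 1.000e-09 m³/s.
Darcy's law rearranged: K = Q·L / (A·Δh) = 1.000e-09 × 0.388 / (0.002124 × 0.277) = 6.596e-07 m/s = 0.05699 m/day.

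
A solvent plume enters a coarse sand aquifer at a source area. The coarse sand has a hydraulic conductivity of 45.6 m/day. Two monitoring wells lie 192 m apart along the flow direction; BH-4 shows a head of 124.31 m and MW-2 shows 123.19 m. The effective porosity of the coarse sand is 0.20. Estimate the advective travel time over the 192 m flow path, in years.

0.395

Hydraulic gradient i = (124.31 − 123.19) / 192 = 1.12 / 192 = 0.005833.
Darcy flux q = K · i = 45.60 × 0.005833 = 0.2660 m/day.
Seepage velocity v = q / n_e = 0.2660 / 0.20 = 1.330 m/day.
Travel time t = L / v = 192 / 1.330 = 144.4 days = 0.3952 years.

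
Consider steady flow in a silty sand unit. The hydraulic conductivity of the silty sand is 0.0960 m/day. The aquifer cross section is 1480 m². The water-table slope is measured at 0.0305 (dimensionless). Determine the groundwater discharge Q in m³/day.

Hydraulic gradient i = 0.0305.
Darcy's law: Q = K · A · i = 0.09600 × 1480 × 0.03050 = 4.333 m³/day.

4.33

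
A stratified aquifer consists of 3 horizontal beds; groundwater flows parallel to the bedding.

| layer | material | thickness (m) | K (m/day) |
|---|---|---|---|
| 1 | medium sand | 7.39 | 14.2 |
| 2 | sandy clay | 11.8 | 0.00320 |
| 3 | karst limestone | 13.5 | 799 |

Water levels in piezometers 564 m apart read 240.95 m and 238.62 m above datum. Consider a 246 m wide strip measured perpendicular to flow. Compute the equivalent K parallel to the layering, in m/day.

Flow is parallel to layering, so each bed carries its own Darcy discharge and the transmissivities add.
Σ(K_i·b_i) = 14.2×7.39 + 0.00320×11.8 + 799×13.5 = 10891 m²/day.
Total thickness b = 32.69 m, so K_eq = Σ(K_i·b_i)/b = 333.2 m/day.

333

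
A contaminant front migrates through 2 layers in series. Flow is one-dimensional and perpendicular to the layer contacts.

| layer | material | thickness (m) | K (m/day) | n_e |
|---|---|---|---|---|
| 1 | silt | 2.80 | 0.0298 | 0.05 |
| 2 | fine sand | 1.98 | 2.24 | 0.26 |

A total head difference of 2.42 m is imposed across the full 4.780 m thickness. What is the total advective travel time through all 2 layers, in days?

With flow normal to the layers, continuity requires the same specific discharge q through every layer.
Σ(b_i/K_i) = 2.80/0.0298 + 1.98/2.24 = 94.84 d.
q = Δh / Σ(b_i/K_i) = 2.42 / 94.84 = 0.02552 m/day.
In each layer the seepage velocity is v_i = q/n_i, so the layer transit time is t_i = b_i·n_i / q:
  layer 1 (silt): t_1 = 2.80 × 0.05 / 0.02552 = 5.487 d
  layer 2 (fine sand): t_2 = 1.98 × 0.26 / 0.02552 = 20.18 d
Total t = Σ t_i = 25.66 days.

25.7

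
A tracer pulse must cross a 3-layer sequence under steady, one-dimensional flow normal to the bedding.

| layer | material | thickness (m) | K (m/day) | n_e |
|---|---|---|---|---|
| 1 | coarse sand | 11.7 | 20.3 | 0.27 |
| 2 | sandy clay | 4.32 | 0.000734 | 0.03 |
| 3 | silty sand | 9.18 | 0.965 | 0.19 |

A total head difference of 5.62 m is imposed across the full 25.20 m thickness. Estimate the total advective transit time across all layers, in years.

14.5

With flow normal to the layers, continuity requires the same specific discharge q through every layer.
Σ(b_i/K_i) = 11.7/20.3 + 4.32/0.000734 + 9.18/0.965 = 5896 d.
q = Δh / Σ(b_i/K_i) = 5.62 / 5896 = 0.0009532 m/day.
In each layer the seepage velocity is v_i = q/n_i, so the layer transit time is t_i = b_i·n_i / q:
  layer 1 (coarse sand): t_1 = 11.7 × 0.27 / 0.0009532 = 3314 d
  layer 2 (sandy clay): t_2 = 4.32 × 0.03 / 0.0009532 = 136.0 d
  layer 3 (silty sand): t_3 = 9.18 × 0.19 / 0.0009532 = 1830 d
Total t = Σ t_i = 5280 days = 14.45 years.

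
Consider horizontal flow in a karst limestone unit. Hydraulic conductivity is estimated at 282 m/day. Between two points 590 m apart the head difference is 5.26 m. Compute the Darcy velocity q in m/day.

2.51

Hydraulic gradient i = Δh / L = 5.26 / 590 = 0.008915.
Specific discharge q = K · i = 282.0 × 0.008915 = 2.514 m/day.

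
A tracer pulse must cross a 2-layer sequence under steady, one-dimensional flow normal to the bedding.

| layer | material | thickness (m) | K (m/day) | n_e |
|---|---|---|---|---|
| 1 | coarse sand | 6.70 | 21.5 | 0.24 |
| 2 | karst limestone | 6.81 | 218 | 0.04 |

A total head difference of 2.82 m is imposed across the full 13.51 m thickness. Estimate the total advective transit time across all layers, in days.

0.229

With flow normal to the layers, continuity requires the same specific discharge q through every layer.
Σ(b_i/K_i) = 6.70/21.5 + 6.81/218 = 0.3429 d.
q = Δh / Σ(b_i/K_i) = 2.82 / 0.3429 = 8.225 m/day.
In each layer the seepage velocity is v_i = q/n_i, so the layer transit time is t_i = b_i·n_i / q:
  layer 1 (coarse sand): t_1 = 6.70 × 0.24 / 8.225 = 0.1955 d
  layer 2 (karst limestone): t_2 = 6.81 × 0.04 / 8.225 = 0.03312 d
Total t = Σ t_i = 0.2286 days.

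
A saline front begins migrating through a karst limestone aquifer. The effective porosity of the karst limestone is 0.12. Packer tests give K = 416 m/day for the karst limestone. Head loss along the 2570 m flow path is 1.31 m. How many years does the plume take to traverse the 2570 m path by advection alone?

Hydraulic gradient i = Δh / L = 1.31 / 2570 = 0.0005097.
Darcy flux q = K · i = 416.0 × 0.0005097 = 0.2120 m/day.
Seepage velocity v = q / n_e = 0.2120 / 0.12 = 1.767 m/day.
Travel time t = L / v = 2570 / 1.767 = 1454 days = 3.982 years.

3.98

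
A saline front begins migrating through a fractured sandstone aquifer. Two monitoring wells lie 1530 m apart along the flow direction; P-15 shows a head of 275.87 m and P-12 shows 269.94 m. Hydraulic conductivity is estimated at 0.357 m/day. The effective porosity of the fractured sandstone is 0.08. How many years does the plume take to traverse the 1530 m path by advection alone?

242

Hydraulic gradient i = (275.87 − 269.94) / 1530 = 5.93 / 1530 = 0.003876.
Darcy flux q = K · i = 0.3570 × 0.003876 = 0.001384 m/day.
Seepage velocity v = q / n_e = 0.001384 / 0.08 = 0.01730 m/day.
Travel time t = L / v = 1530 / 0.01730 = 88461 days = 242.2 years.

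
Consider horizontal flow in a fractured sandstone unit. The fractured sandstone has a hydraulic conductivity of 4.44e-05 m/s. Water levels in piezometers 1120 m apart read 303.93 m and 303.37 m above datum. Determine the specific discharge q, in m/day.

0.00192

Convert K: 4.44e-05 m/s × 86400 = 3.836 m/day.
Hydraulic gradient i = (303.93 − 303.37) / 1120 = 0.56 / 1120 = 0.0005000.
Specific discharge q = K · i = 3.836 × 0.0005000 = 0.001918 m/day.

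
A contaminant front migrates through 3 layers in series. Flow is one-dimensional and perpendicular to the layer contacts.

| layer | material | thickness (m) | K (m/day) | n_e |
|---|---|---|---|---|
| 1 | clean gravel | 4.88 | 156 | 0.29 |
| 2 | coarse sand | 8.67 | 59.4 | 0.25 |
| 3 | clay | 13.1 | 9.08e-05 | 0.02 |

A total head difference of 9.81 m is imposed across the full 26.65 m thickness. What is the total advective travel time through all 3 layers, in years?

155

With flow normal to the layers, continuity requires the same specific discharge q through every layer.
Σ(b_i/K_i) = 4.88/156 + 8.67/59.4 + 13.1/9.08e-05 = 1.443e+05 d.
q = Δh / Σ(b_i/K_i) = 9.81 / 1.443e+05 = 6.800e-05 m/day.
In each layer the seepage velocity is v_i = q/n_i, so the layer transit time is t_i = b_i·n_i / q:
  layer 1 (clean gravel): t_1 = 4.88 × 0.29 / 6.800e-05 = 20813 d
  layer 2 (coarse sand): t_2 = 8.67 × 0.25 / 6.800e-05 = 31877 d
  layer 3 (clay): t_3 = 13.1 × 0.02 / 6.800e-05 = 3853 d
Total t = Σ t_i = 56543 days = 154.8 years.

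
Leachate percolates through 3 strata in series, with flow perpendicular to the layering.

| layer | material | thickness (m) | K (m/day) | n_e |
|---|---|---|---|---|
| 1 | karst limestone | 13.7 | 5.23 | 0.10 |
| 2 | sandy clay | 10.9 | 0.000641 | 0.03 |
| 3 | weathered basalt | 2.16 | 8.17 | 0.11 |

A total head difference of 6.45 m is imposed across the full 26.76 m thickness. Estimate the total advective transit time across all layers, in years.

14.0

With flow normal to the layers, continuity requires the same specific discharge q through every layer.
Σ(b_i/K_i) = 13.7/5.23 + 10.9/0.000641 + 2.16/8.17 = 17008 d.
q = Δh / Σ(b_i/K_i) = 6.45 / 17008 = 0.0003792 m/day.
In each layer the seepage velocity is v_i = q/n_i, so the layer transit time is t_i = b_i·n_i / q:
  layer 1 (karst limestone): t_1 = 13.7 × 0.10 / 0.0003792 = 3612 d
  layer 2 (sandy clay): t_2 = 10.9 × 0.03 / 0.0003792 = 862.2 d
  layer 3 (weathered basalt): t_3 = 2.16 × 0.11 / 0.0003792 = 626.5 d
Total t = Σ t_i = 5101 days = 13.97 years.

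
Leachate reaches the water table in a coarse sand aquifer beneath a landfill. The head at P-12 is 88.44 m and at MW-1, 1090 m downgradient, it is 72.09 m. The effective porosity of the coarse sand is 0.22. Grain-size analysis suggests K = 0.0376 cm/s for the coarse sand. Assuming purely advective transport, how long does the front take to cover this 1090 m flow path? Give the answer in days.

Convert K: 0.0376 cm/s × 864 = 32.49 m/day.
Hydraulic gradient i = (88.44 − 72.09) / 1090 = 16.35 / 1090 = 0.01500.
Darcy flux q = K · i = 32.49 × 0.01500 = 0.4873 m/day.
Seepage velocity v = q / n_e = 0.4873 / 0.22 = 2.215 m/day.
Travel time t = L / v = 1090 / 2.215 = 492.1 days.

492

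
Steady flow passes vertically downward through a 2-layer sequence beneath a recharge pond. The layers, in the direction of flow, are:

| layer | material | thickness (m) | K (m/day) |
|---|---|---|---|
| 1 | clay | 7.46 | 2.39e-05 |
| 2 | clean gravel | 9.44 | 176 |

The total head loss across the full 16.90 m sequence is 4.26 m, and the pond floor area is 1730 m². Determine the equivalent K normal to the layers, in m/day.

5.41e-05

Flow is perpendicular to layering, so the layers act in series and the equivalent K is the thickness-weighted harmonic mean.
Total thickness L = 7.46 + 9.44 = 16.90 m.
Σ(b_i/K_i) = 7.46/2.39e-05 + 9.44/176 = 3.121e+05 d.
K_eq = L / Σ(b_i/K_i) = 16.90 / 3.121e+05 = 5.414e-05 m/day.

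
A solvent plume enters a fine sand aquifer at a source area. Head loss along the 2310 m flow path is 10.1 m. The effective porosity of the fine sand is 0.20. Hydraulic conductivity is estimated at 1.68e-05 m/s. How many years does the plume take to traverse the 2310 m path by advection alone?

199

Convert K: 1.68e-05 m/s × 86400 = 1.452 m/day.
Hydraulic gradient i = Δh / L = 10.1 / 2310 = 0.004372.
Darcy flux q = K · i = 1.452 × 0.004372 = 0.006346 m/day.
Seepage velocity v = q / n_e = 0.006346 / 0.20 = 0.03173 m/day.
Travel time t = L / v = 2310 / 0.03173 = 72796 days = 199.3 years.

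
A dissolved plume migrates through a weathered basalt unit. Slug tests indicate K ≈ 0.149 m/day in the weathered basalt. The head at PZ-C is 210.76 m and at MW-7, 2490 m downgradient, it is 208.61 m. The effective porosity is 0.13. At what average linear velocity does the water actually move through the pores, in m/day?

Hydraulic gradient i = (210.76 − 208.61) / 2490 = 2.15 / 2490 = 0.0008635.
Darcy flux q = K · i = 0.1490 × 0.0008635 = 0.0001287 m/day.
Seepage velocity v = q / n_e = 0.0001287 / 0.13 = 0.0009897 m/day.

0.000990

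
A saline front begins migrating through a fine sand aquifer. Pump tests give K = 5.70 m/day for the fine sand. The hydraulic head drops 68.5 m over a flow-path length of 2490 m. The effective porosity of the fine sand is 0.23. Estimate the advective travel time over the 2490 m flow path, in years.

10.0

Hydraulic gradient i = Δh / L = 68.5 / 2490 = 0.02751.
Darcy flux q = K · i = 5.700 × 0.02751 = 0.1568 m/day.
Seepage velocity v = q / n_e = 0.1568 / 0.23 = 0.6818 m/day.
Travel time t = L / v = 2490 / 0.6818 = 3652 days = 9.999 years.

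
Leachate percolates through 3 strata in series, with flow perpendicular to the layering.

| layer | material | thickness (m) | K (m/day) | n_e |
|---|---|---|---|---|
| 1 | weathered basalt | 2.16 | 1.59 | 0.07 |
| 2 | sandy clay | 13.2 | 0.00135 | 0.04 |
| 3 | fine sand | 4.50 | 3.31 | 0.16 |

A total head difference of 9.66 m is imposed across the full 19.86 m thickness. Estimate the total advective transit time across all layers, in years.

With flow normal to the layers, continuity requires the same specific discharge q through every layer.
Σ(b_i/K_i) = 2.16/1.59 + 13.2/0.00135 + 4.50/3.31 = 9780 d.
q = Δh / Σ(b_i/K_i) = 9.66 / 9780 = 0.0009877 m/day.
In each layer the seepage velocity is v_i = q/n_i, so the layer transit time is t_i = b_i·n_i / q:
  layer 1 (weathered basalt): t_1 = 2.16 × 0.07 / 0.0009877 = 153.1 d
  layer 2 (sandy clay): t_2 = 13.2 × 0.04 / 0.0009877 = 534.6 d
  layer 3 (fine sand): t_3 = 4.50 × 0.16 / 0.0009877 = 729.0 d
Total t = Σ t_i = 1417 days = 3.879 years.

3.88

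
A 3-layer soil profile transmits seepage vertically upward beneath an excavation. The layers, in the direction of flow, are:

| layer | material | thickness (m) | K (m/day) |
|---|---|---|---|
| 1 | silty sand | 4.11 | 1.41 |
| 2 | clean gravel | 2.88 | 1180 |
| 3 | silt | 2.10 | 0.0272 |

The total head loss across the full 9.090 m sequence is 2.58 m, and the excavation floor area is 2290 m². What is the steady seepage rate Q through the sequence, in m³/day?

Flow is perpendicular to layering, so the layers act in series and the equivalent K is the thickness-weighted harmonic mean.
Total thickness L = 4.11 + 2.88 + 2.10 = 9.090 m.
Σ(b_i/K_i) = 4.11/1.41 + 2.88/1180 + 2.10/0.0272 = 80.12 d.
K_eq = L / Σ(b_i/K_i) = 9.090 / 80.12 = 0.1135 m/day.
Q = K_eq · A · (Δh/L) = 0.1135 × 2290 × (2.58/9.090) = 73.74 m³/day.

73.7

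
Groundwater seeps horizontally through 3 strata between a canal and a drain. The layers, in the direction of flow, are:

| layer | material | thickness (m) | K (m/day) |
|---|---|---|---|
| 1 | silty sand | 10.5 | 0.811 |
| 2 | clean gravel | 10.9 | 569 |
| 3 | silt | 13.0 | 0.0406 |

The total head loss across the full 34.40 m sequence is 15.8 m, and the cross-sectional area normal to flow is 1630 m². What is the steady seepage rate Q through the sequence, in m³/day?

Flow is perpendicular to layering, so the layers act in series and the equivalent K is the thickness-weighted harmonic mean.
Total thickness L = 10.5 + 10.9 + 13.0 = 34.40 m.
Σ(b_i/K_i) = 10.5/0.811 + 10.9/569 + 13.0/0.0406 = 333.2 d.
K_eq = L / Σ(b_i/K_i) = 34.40 / 333.2 = 0.1033 m/day.
Q = K_eq · A · (Δh/L) = 0.1033 × 1630 × (15.8/34.40) = 77.30 m³/day.

77.3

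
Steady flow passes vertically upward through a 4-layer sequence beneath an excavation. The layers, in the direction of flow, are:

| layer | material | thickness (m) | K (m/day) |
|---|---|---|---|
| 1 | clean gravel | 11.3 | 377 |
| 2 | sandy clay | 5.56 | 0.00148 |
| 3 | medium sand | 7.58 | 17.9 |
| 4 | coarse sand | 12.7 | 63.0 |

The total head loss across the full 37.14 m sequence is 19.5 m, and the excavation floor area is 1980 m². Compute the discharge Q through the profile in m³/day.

Flow is perpendicular to layering, so the layers act in series and the equivalent K is the thickness-weighted harmonic mean.
Total thickness L = 11.3 + 5.56 + 7.58 + 12.7 = 37.14 m.
Σ(b_i/K_i) = 11.3/377 + 5.56/0.00148 + 7.58/17.9 + 12.7/63.0 = 3757 d.
K_eq = L / Σ(b_i/K_i) = 37.14 / 3757 = 0.009884 m/day.
Q = K_eq · A · (Δh/L) = 0.009884 × 1980 × (19.5/37.14) = 10.28 m³/day.

10.3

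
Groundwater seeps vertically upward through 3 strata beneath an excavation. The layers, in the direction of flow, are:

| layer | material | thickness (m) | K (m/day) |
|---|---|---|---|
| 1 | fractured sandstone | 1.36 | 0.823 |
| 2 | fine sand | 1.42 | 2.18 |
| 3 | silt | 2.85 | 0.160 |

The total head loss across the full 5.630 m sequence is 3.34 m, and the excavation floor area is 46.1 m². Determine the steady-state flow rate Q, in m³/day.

7.65

Flow is perpendicular to layering, so the layers act in series and the equivalent K is the thickness-weighted harmonic mean.
Total thickness L = 1.36 + 1.42 + 2.85 = 5.630 m.
Σ(b_i/K_i) = 1.36/0.823 + 1.42/2.18 + 2.85/0.160 = 20.12 d.
K_eq = L / Σ(b_i/K_i) = 5.630 / 20.12 = 0.2799 m/day.
Q = K_eq · A · (Δh/L) = 0.2799 × 46.1 × (3.34/5.630) = 7.654 m³/day.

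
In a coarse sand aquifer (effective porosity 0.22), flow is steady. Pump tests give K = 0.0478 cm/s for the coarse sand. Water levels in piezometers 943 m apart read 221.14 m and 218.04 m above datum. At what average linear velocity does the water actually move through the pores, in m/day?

0.617

Convert K: 0.0478 cm/s × 864 = 41.30 m/day.
Hydraulic gradient i = (221.14 − 218.04) / 943 = 3.1 / 943 = 0.003287.
Darcy flux q = K · i = 41.30 × 0.003287 = 0.1358 m/day.
Seepage velocity v = q / n_e = 0.1358 / 0.22 = 0.6171 m/day.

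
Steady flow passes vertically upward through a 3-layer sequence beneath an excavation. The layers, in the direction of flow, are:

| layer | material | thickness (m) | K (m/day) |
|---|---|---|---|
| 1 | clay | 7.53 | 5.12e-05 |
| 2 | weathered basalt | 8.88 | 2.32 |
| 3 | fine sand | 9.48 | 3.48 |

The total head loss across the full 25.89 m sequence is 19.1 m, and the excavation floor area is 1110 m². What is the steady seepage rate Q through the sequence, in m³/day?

0.144

Flow is perpendicular to layering, so the layers act in series and the equivalent K is the thickness-weighted harmonic mean.
Total thickness L = 7.53 + 8.88 + 9.48 = 25.89 m.
Σ(b_i/K_i) = 7.53/5.12e-05 + 8.88/2.32 + 9.48/3.48 = 1.471e+05 d.
K_eq = L / Σ(b_i/K_i) = 25.89 / 1.471e+05 = 0.0001760 m/day.
Q = K_eq · A · (Δh/L) = 0.0001760 × 1110 × (19.1/25.89) = 0.1441 m³/day.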